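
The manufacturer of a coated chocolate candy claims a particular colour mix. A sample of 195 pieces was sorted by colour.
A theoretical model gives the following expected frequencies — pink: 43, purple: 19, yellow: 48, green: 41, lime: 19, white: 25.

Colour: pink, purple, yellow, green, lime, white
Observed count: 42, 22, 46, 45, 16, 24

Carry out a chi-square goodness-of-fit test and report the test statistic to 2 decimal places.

1.48

χ² = (42−43)²/43 + (22−19)²/19 + (46−48)²/48 + (45−41)²/41 + (16−19)²/19 + (24−25)²/25
   = 0.023 + 0.474 + 0.083 + 0.390 + 0.474 + 0.040
Sum = 1.48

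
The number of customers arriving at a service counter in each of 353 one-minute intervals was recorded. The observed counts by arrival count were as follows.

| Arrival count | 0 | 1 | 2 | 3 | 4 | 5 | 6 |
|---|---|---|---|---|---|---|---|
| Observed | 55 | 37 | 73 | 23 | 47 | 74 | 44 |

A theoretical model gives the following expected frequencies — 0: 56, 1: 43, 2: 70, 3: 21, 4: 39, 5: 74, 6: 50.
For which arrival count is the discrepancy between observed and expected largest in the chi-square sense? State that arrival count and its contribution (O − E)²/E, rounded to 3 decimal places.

cat         O        E   (O−E)²/E
0          55       56     0.0179
1          37       43     0.8372
2          73       70     0.1286
3          23       21     0.1905
4          47       39     1.6410
5          74       74     0.0000
6          44       50     0.7200
The largest term is for 4: 1.641.

4, 1.641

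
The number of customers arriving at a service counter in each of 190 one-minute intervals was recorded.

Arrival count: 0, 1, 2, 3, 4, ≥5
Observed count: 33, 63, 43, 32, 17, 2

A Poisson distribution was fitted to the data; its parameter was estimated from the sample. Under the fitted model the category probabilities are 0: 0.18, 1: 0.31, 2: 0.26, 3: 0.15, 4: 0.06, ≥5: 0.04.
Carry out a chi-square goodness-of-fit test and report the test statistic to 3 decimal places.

Expected counts E_i = n·p_i: 190×0.18 = 34.2, 190×0.31 = 58.9, 190×0.26 = 49.4, 190×0.15 = 28.5, 190×0.06 = 11.4, 190×0.04 = 7.6.
χ² = (33−34.2)²/34.2 + (63−58.9)²/58.9 + (43−49.4)²/49.4 + (32−28.5)²/28.5 + (17−11.4)²/11.4 + (2−7.6)²/7.6
   = 0.0421 + 0.2854 + 0.8291 + 0.4298 + 2.7509 + 4.1263
Sum = 8.464

8.464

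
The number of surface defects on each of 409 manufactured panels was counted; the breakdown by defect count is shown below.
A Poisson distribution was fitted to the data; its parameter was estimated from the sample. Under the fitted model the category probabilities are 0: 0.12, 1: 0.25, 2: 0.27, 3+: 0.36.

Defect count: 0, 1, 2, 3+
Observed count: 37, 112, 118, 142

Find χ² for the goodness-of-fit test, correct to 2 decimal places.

4.61

Expected counts E_i = n·p_i: 409×0.12 = 49.08, 409×0.25 = 102.25, 409×0.27 = 110.43, 409×0.36 = 147.24.
0: (37 − 49.08)²/49.08 = 145.9264/49.08 = 2.973
1: (112 − 102.25)²/102.25 = 95.0625/102.25 = 0.930
2: (118 − 110.43)²/110.43 = 57.3049/110.43 = 0.519
3+: (142 − 147.24)²/147.24 = 27.4576/147.24 = 0.186
Sum = 4.61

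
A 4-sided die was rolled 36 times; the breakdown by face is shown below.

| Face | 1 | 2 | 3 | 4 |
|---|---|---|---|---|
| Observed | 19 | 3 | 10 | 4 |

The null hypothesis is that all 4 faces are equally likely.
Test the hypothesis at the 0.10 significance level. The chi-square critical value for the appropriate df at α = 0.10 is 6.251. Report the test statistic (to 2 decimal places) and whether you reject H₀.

Expected count for each of the 4 categories: 36/4 = 9.
χ² = (19−9)²/9 + (3−9)²/9 + (10−9)²/9 + (4−9)²/9
   = 11.111 + 4.000 + 0.111 + 2.778
Sum = 18.00
df = 3. Since 18.00 > 6.251, we reject H₀.

18.00; reject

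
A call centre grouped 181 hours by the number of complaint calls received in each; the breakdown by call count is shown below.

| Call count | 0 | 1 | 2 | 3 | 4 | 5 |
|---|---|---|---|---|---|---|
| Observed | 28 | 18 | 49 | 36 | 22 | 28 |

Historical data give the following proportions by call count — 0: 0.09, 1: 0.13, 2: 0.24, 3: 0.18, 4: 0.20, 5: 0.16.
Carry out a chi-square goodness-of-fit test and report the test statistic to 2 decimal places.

16.39

Expected counts E_i = n·p_i: 181×0.09 = 16.29, 181×0.13 = 23.53, 181×0.24 = 43.44, 181×0.18 = 32.58, 181×0.20 = 36.2, 181×0.16 = 28.96.
χ² = (28−16.29)²/16.29 + (18−23.53)²/23.53 + (49−43.44)²/43.44 + (36−32.58)²/32.58 + (22−36.2)²/36.2 + (28−28.96)²/28.96
   = 8.418 + 1.300 + 0.712 + 0.359 + 5.570 + 0.032
Sum = 16.39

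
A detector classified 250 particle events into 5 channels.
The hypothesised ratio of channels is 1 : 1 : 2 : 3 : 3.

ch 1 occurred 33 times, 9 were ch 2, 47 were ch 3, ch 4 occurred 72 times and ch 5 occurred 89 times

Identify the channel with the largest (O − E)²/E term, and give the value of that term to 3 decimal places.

ch 2, 10.240

Ratio total = 10. Expected counts: 250×1/10 = 25, 250×1/10 = 25, 250×2/10 = 50, 250×3/10 = 75, 250×3/10 = 75.
χ² = (33−25)²/25 + (9−25)²/25 + (47−50)²/50 + (72−75)²/75 + (89−75)²/75
   = 2.5600 + 10.2400 + 0.1800 + 0.1200 + 2.6133
The largest term is for ch 2: 10.240.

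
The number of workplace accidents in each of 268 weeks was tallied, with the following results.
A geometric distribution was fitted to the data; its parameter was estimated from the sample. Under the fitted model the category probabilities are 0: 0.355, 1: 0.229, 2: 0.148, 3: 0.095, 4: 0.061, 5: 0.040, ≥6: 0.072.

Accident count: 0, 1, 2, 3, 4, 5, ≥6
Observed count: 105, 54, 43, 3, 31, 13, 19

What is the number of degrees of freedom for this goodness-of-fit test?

There are k = 7 categories and 1 parameter estimated from the data, so df = 7 − 1 − 1 = 5.

5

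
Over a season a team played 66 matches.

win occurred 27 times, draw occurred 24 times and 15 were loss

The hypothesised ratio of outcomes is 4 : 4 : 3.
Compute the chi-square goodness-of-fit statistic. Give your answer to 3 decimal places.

Ratio total = 11. Expected counts: 66×4/11 = 24, 66×4/11 = 24, 66×3/11 = 18.
χ² = (27−24)²/24 + (24−24)²/24 + (15−18)²/18
   = 0.3750 + 0.0000 + 0.5000
Sum = 0.875

0.875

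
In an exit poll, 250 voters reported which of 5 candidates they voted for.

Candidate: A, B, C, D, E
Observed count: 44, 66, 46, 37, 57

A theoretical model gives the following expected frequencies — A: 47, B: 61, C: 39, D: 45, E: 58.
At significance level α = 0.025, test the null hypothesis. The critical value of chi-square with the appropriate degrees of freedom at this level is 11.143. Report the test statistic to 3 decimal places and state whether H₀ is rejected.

3.297; do not reject

A: (44 − 47)²/47 = 9/47 = 0.1915
B: (66 − 61)²/61 = 25/61 = 0.4098
C: (46 − 39)²/39 = 49/39 = 1.2564
D: (37 − 45)²/45 = 64/45 = 1.4222
E: (57 − 58)²/58 = 1/58 = 0.0172
Sum = 3.297
df = 4. Since 3.297 < 11.143, we do not reject H₀.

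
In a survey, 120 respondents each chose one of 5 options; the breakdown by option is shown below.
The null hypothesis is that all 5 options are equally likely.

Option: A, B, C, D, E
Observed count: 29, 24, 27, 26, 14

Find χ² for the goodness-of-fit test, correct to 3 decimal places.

Under H₀ each category has probability 1/5, so each expected count is 120/5 = 24.
cat         O        E   (O−E)²/E
A          29       24     1.0417
B          24       24     0.0000
C          27       24     0.3750
D          26       24     0.1667
E          14       24     4.1667
Sum = 5.750

5.750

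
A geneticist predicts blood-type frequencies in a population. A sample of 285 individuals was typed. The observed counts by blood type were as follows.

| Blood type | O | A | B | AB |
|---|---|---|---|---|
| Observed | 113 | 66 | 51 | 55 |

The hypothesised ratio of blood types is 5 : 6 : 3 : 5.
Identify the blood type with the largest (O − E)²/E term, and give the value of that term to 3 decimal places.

Ratio total = 19. Expected counts: 285×5/19 = 75, 285×6/19 = 90, 285×3/19 = 45, 285×5/19 = 75.
χ² = (113−75)²/75 + (66−90)²/90 + (51−45)²/45 + (55−75)²/75
   = 19.2533 + 6.4000 + 0.8000 + 5.3333
The largest term is for O: 19.253.

O, 19.253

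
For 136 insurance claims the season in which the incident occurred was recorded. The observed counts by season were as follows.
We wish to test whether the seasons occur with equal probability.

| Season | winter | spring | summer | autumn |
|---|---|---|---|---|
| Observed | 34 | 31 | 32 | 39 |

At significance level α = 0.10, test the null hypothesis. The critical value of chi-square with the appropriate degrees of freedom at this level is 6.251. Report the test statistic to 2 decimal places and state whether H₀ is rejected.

1.12; do not reject

Expected count for each of the 4 categories: 136/4 = 34.
χ² = (34−34)²/34 + (31−34)²/34 + (32−34)²/34 + (39−34)²/34
   = 0.000 + 0.265 + 0.118 + 0.735
Sum = 1.12
df = 3. Since 1.12 < 6.251, we do not reject H₀.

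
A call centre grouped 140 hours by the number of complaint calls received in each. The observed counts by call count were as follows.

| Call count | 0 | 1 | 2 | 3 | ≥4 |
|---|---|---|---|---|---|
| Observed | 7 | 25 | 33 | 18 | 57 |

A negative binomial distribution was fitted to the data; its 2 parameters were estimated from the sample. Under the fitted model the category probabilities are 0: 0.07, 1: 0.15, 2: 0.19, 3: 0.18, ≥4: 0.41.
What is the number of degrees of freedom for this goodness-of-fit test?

There are k = 5 categories and 2 parameters estimated from the data, so df = 5 − 1 − 2 = 2.

2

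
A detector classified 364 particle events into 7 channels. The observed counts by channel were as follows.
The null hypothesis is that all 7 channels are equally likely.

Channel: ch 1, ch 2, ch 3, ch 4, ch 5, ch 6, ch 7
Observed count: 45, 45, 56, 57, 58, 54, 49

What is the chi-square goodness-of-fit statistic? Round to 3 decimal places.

3.615

Under H₀ each category has probability 1/7, so each expected count is 364/7 = 52.
cat         O        E   (O−E)²/E
ch 1       45       52     0.9423
ch 2       45       52     0.9423
ch 3       56       52     0.3077
ch 4       57       52     0.4808
ch 5       58       52     0.6923
ch 6       54       52     0.0769
ch 7       49       52     0.1731
Sum = 3.615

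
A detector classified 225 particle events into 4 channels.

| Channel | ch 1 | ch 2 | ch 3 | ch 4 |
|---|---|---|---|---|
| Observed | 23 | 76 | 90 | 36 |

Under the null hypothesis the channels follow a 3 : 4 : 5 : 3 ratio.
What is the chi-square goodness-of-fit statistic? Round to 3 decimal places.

Ratio total = 15. Expected counts: 225×3/15 = 45, 225×4/15 = 60, 225×5/15 = 75, 225×3/15 = 45.
χ² = (23−45)²/45 + (76−60)²/60 + (90−75)²/75 + (36−45)²/45
   = 10.7556 + 4.2667 + 3.0000 + 1.8000
Sum = 19.822

19.822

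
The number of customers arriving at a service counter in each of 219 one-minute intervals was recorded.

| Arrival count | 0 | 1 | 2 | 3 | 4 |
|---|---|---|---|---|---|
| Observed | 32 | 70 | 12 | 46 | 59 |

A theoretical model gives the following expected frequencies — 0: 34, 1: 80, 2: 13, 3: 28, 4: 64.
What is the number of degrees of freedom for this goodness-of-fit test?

4

There are k = 5 categories and no parameters were estimated from the data, so df = 5 − 1 = 4.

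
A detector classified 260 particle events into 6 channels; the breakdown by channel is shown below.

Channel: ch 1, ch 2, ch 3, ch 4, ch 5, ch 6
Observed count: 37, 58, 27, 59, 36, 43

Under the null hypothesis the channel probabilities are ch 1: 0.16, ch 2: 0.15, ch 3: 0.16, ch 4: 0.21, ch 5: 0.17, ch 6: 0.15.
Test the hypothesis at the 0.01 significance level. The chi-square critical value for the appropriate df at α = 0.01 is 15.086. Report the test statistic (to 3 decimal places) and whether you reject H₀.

Expected counts E_i = n·p_i: 260×0.16 = 41.6, 260×0.15 = 39, 260×0.16 = 41.6, 260×0.21 = 54.6, 260×0.17 = 44.2, 260×0.15 = 39.
ch 1: (37 − 41.6)²/41.6 = 21.16/41.6 = 0.5087
ch 2: (58 − 39)²/39 = 361/39 = 9.2564
ch 3: (27 − 41.6)²/41.6 = 213.16/41.6 = 5.1240
ch 4: (59 − 54.6)²/54.6 = 19.36/54.6 = 0.3546
ch 5: (36 − 44.2)²/44.2 = 67.24/44.2 = 1.5213
ch 6: (43 − 39)²/39 = 16/39 = 0.4103
Sum = 17.175
df = 5. Since 17.175 > 15.086, we reject H₀.

17.175; reject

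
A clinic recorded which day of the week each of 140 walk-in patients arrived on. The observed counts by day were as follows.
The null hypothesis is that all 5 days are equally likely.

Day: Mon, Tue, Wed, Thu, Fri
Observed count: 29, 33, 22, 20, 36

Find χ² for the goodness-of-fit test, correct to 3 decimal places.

6.786

Expected count for each of the 5 categories: 140/5 = 28.
cat         O        E   (O−E)²/E
Mon        29       28     0.0357
Tue        33       28     0.8929
Wed        22       28     1.2857
Thu        20       28     2.2857
Fri        36       28     2.2857
Sum = 6.786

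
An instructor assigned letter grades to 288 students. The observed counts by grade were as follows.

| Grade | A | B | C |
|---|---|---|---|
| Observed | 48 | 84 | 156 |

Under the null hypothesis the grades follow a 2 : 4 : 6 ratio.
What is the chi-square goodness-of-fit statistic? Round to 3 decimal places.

2.500

Ratio total = 12. Expected counts: 288×2/12 = 48, 288×4/12 = 96, 288×6/12 = 144.
cat         O        E   (O−E)²/E
A          48       48     0.0000
B          84       96     1.5000
C         156      144     1.0000
Sum = 2.500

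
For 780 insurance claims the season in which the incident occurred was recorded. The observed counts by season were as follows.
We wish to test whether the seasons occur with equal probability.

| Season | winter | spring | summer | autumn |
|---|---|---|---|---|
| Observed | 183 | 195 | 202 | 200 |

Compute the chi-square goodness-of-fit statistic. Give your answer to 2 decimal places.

Expected count for each of the 4 categories: 780/4 = 195.
cat         O        E   (O−E)²/E
winter    183      195      0.738
spring    195      195      0.000
summer    202      195      0.251
autumn    200      195      0.128
Sum = 1.12

1.12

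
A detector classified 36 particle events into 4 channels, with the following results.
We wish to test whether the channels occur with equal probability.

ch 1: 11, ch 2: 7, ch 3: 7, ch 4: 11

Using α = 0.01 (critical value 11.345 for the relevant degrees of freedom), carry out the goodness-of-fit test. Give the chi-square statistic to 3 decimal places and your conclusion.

Under H₀ each category has probability 1/4, so each expected count is 36/4 = 9.
ch 1: (11 − 9)²/9 = 4/9 = 0.4444
ch 2: (7 − 9)²/9 = 4/9 = 0.4444
ch 3: (7 − 9)²/9 = 4/9 = 0.4444
ch 4: (11 − 9)²/9 = 4/9 = 0.4444
Sum = 1.778
df = 3. Since 1.778 < 11.345, we do not reject H₀.

1.778; do not reject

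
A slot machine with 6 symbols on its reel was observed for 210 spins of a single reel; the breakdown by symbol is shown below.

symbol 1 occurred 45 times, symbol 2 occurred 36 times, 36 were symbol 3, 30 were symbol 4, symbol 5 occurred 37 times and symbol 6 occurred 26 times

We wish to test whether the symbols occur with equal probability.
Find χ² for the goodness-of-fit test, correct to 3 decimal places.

Expected count for each of the 6 categories: 210/6 = 35.
cat           O        E   (O−E)²/E
symbol 1     45       35     2.8571
symbol 2     36       35     0.0286
symbol 3     36       35     0.0286
symbol 4     30       35     0.7143
symbol 5     37       35     0.1143
symbol 6     26       35     2.3143
Sum = 6.057

6.057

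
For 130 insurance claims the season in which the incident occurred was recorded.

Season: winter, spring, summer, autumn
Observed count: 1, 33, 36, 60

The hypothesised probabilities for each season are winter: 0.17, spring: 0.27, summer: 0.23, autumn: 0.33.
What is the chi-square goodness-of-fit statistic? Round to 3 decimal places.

Expected counts E_i = n·p_i: 130×0.17 = 22.1, 130×0.27 = 35.1, 130×0.23 = 29.9, 130×0.33 = 42.9.
χ² = (1−22.1)²/22.1 + (33−35.1)²/35.1 + (36−29.9)²/29.9 + (60−42.9)²/42.9
   = 20.1452 + 0.1256 + 1.2445 + 6.8161
Sum = 28.331

28.331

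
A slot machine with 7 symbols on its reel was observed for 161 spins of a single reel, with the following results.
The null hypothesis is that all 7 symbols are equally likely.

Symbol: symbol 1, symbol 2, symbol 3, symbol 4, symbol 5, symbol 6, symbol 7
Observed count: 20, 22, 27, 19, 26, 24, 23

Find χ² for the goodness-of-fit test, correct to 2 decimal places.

Expected count for each of the 7 categories: 161/7 = 23.
symbol 1: (20 − 23)²/23 = 9/23 = 0.391
symbol 2: (22 − 23)²/23 = 1/23 = 0.043
symbol 3: (27 − 23)²/23 = 16/23 = 0.696
symbol 4: (19 − 23)²/23 = 16/23 = 0.696
symbol 5: (26 − 23)²/23 = 9/23 = 0.391
symbol 6: (24 − 23)²/23 = 1/23 = 0.043
symbol 7: (23 − 23)²/23 = 0/23 = 0.000
Sum = 2.26

2.26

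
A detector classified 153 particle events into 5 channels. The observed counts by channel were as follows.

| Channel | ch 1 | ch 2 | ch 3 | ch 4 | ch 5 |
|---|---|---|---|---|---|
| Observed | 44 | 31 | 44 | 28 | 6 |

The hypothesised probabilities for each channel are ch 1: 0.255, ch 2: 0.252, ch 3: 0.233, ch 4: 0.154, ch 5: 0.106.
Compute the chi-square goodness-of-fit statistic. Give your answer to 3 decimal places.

11.348

Expected counts E_i = n·p_i: 153×0.255 = 39.015, 153×0.252 = 38.556, 153×0.233 = 35.649, 153×0.154 = 23.562, 153×0.106 = 16.218.
cat         O        E   (O−E)²/E
ch 1       44   39.015     0.6369
ch 2       31   38.556     1.4808
ch 3       44   35.649     1.9563
ch 4       28   23.562     0.8359
ch 5        6   16.218     6.4378
Sum = 11.348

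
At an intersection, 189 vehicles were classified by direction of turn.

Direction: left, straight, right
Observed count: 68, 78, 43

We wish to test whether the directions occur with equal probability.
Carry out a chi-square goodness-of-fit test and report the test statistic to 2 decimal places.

Expected count for each of the 3 categories: 189/3 = 63.
cat           O        E   (O−E)²/E
left         68       63      0.397
straight     78       63      3.571
right        43       63      6.349
Sum = 10.32

10.32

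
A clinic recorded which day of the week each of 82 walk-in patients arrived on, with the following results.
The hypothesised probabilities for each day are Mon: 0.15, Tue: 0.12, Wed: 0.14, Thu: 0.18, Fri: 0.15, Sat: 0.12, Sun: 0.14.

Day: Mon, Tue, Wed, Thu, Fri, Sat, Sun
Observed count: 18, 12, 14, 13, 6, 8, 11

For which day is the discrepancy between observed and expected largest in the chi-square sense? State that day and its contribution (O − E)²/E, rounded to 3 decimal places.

Expected counts E_i = n·p_i: 82×0.15 = 12.3, 82×0.12 = 9.84, 82×0.14 = 11.48, 82×0.18 = 14.76, 82×0.15 = 12.3, 82×0.12 = 9.84, 82×0.14 = 11.48.
Mon: (18 − 12.3)²/12.3 = 32.49/12.3 = 2.6415
Tue: (12 − 9.84)²/9.84 = 4.6656/9.84 = 0.4741
Wed: (14 − 11.48)²/11.48 = 6.3504/11.48 = 0.5532
Thu: (13 − 14.76)²/14.76 = 3.0976/14.76 = 0.2099
Fri: (6 − 12.3)²/12.3 = 39.69/12.3 = 3.2268
Sat: (8 − 9.84)²/9.84 = 3.3856/9.84 = 0.3441
Sun: (11 − 11.48)²/11.48 = 0.2304/11.48 = 0.0201
The largest term is for Fri: 3.227.

Fri, 3.227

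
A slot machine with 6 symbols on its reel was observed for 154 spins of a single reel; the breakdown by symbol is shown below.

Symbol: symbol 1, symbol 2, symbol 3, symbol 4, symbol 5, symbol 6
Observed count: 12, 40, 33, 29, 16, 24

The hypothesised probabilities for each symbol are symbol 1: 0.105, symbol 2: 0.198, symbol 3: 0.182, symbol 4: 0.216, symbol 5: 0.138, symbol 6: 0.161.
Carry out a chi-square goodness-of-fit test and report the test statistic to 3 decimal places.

6.792

Expected counts E_i = n·p_i: 154×0.105 = 16.17, 154×0.198 = 30.492, 154×0.182 = 28.028, 154×0.216 = 33.264, 154×0.138 = 21.252, 154×0.161 = 24.794.
symbol 1: (12 − 16.17)²/16.17 = 17.3889/16.17 = 1.0754
symbol 2: (40 − 30.492)²/30.492 = 90.402064/30.492 = 2.9648
symbol 3: (33 − 28.028)²/28.028 = 24.720784/28.028 = 0.8820
symbol 4: (29 − 33.264)²/33.264 = 18.181696/33.264 = 0.5466
symbol 5: (16 − 21.252)²/21.252 = 27.583504/21.252 = 1.2979
symbol 6: (24 − 24.794)²/24.794 = 0.630436/24.794 = 0.0254
Sum = 6.792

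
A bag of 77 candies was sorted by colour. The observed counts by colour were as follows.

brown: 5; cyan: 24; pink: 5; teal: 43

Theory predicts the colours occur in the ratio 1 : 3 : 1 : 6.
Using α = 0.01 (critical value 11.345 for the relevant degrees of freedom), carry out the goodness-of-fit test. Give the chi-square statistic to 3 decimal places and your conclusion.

Ratio total = 11. Expected counts: 77×1/11 = 7, 77×3/11 = 21, 77×1/11 = 7, 77×6/11 = 42.
brown: (5 − 7)²/7 = 4/7 = 0.5714
cyan: (24 − 21)²/21 = 9/21 = 0.4286
pink: (5 − 7)²/7 = 4/7 = 0.5714
teal: (43 − 42)²/42 = 1/42 = 0.0238
Sum = 1.595
df = 3. Since 1.595 < 11.345, we do not reject H₀.

1.595; do not reject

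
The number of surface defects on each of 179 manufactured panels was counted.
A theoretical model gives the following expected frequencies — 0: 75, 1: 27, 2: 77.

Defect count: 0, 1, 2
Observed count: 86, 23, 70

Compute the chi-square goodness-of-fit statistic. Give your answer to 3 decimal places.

χ² = (86−75)²/75 + (23−27)²/27 + (70−77)²/77
   = 1.6133 + 0.5926 + 0.6364
Sum = 2.842

2.842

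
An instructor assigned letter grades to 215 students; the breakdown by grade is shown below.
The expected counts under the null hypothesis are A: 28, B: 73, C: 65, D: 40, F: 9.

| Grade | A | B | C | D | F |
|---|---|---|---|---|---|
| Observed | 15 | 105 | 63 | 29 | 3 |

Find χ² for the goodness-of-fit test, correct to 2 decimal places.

27.15

cat         O        E   (O−E)²/E
A          15       28      6.036
B         105       73     14.027
C          63       65      0.062
D          29       40      3.025
F           3        9      4.000
Sum = 27.15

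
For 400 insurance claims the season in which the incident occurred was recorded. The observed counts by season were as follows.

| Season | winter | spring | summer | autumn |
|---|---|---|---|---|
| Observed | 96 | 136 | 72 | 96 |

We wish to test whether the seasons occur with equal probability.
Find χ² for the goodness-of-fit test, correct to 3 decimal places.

Expected count for each of the 4 categories: 400/4 = 100.
winter: (96 − 100)²/100 = 16/100 = 0.1600
spring: (136 − 100)²/100 = 1296/100 = 12.9600
summer: (72 − 100)²/100 = 784/100 = 7.8400
autumn: (96 − 100)²/100 = 16/100 = 0.1600
Sum = 21.120

21.120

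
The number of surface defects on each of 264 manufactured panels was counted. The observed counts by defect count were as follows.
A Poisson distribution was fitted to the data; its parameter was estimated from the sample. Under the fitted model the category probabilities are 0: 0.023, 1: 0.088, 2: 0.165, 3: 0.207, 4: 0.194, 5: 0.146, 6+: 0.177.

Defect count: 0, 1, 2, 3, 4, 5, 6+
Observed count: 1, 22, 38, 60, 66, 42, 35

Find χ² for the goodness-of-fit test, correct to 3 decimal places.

Expected counts E_i = n·p_i: 264×0.023 = 6.072, 264×0.088 = 23.232, 264×0.165 = 43.56, 264×0.207 = 54.648, 264×0.194 = 51.216, 264×0.146 = 38.544, 264×0.177 = 46.728.
cat         O        E   (O−E)²/E
0           1    6.072     4.2367
1          22   23.232     0.0653
2          38    43.56     0.7097
3          60   54.648     0.5242
4          66   51.216     4.2675
5          42   38.544     0.3099
6+         35   46.728     2.9435
Sum = 13.057

13.057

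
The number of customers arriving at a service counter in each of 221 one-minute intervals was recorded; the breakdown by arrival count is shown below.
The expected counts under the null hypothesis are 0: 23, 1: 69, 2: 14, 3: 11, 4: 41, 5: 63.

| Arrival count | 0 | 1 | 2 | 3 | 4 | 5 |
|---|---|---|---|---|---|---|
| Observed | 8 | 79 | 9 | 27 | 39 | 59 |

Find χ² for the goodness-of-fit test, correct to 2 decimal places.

36.64

cat         O        E   (O−E)²/E
0           8       23      9.783
1          79       69      1.449
2           9       14      1.786
3          27       11     23.273
4          39       41      0.098
5          59       63      0.254
Sum = 36.64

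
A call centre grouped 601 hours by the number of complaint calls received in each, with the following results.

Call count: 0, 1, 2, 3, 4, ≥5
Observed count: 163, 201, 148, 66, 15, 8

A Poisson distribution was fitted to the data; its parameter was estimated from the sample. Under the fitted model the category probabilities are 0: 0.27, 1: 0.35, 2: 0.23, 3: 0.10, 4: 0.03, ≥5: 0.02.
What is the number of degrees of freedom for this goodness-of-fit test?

There are k = 6 categories and 1 parameter estimated from the data, so df = 6 − 1 − 1 = 4.

4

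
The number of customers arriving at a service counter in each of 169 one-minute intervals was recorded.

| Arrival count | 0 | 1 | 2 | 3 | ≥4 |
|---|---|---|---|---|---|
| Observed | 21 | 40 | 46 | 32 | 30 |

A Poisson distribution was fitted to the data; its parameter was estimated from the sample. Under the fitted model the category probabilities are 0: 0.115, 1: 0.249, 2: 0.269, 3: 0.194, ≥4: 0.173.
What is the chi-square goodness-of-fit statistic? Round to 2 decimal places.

0.27

Expected counts E_i = n·p_i: 169×0.115 = 19.435, 169×0.249 = 42.081, 169×0.269 = 45.461, 169×0.194 = 32.786, 169×0.173 = 29.237.
χ² = (21−19.435)²/19.435 + (40−42.081)²/42.081 + (46−45.461)²/45.461 + (32−32.786)²/32.786 + (30−29.237)²/29.237
   = 0.126 + 0.103 + 0.006 + 0.019 + 0.020
Sum = 0.27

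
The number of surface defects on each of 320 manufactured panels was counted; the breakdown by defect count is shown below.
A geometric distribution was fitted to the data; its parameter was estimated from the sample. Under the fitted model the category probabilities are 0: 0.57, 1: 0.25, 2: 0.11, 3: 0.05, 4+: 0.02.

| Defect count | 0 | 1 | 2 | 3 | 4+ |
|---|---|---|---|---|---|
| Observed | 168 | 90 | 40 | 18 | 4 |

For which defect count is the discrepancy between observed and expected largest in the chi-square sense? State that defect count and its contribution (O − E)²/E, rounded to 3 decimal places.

1, 1.250

Expected counts E_i = n·p_i: 320×0.57 = 182.4, 320×0.25 = 80, 320×0.11 = 35.2, 320×0.05 = 16, 320×0.02 = 6.4.
χ² = (168−182.4)²/182.4 + (90−80)²/80 + (40−35.2)²/35.2 + (18−16)²/16 + (4−6.4)²/6.4
   = 1.1368 + 1.2500 + 0.6545 + 0.2500 + 0.9000
The largest term is for 1: 1.250.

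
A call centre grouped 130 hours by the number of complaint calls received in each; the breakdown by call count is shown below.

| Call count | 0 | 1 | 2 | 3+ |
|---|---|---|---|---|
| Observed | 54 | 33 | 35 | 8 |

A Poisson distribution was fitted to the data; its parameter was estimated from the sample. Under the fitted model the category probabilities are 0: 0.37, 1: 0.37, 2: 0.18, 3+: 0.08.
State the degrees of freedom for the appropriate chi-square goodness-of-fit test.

2

There are k = 4 categories and 1 parameter estimated from the data, so df = 4 − 1 − 1 = 2.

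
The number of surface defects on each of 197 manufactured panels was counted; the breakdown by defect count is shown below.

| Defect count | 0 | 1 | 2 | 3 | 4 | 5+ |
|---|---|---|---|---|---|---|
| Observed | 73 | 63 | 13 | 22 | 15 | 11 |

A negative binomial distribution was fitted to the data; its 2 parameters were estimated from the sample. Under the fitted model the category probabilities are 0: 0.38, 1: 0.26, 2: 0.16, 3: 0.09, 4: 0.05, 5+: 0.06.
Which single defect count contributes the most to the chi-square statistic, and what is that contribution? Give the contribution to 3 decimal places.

Expected counts E_i = n·p_i: 197×0.38 = 74.86, 197×0.26 = 51.22, 197×0.16 = 31.52, 197×0.09 = 17.73, 197×0.05 = 9.85, 197×0.06 = 11.82.
χ² = (73−74.86)²/74.86 + (63−51.22)²/51.22 + (13−31.52)²/31.52 + (22−17.73)²/17.73 + (15−9.85)²/9.85 + (11−11.82)²/11.82
   = 0.0462 + 2.7093 + 10.8817 + 1.0284 + 2.6926 + 0.0569
The largest term is for 2: 10.882.

2, 10.882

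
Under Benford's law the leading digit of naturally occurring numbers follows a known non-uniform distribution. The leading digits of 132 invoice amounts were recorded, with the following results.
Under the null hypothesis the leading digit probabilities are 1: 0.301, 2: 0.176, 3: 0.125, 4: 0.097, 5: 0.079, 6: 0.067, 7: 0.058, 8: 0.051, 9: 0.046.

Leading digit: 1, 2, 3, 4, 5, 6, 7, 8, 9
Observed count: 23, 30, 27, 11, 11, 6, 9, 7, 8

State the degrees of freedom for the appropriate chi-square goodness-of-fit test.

There are k = 9 categories and no parameters were estimated from the data, so df = 9 − 1 = 8.

8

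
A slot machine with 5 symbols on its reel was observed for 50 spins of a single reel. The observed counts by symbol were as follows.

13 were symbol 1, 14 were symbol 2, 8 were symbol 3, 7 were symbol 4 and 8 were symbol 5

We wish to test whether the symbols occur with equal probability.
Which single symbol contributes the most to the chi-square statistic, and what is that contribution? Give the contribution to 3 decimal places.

symbol 2, 1.600

Expected count for each of the 5 categories: 50/5 = 10.
cat           O        E   (O−E)²/E
symbol 1     13       10     0.9000
symbol 2     14       10     1.6000
symbol 3      8       10     0.4000
symbol 4      7       10     0.9000
symbol 5      8       10     0.4000
The largest term is for symbol 2: 1.600.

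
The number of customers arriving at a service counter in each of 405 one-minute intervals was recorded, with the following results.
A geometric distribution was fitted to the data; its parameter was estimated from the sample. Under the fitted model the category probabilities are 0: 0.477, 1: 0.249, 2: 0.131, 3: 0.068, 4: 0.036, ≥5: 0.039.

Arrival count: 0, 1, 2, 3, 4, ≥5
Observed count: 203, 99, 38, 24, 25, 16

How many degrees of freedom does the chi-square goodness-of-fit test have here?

There are k = 6 categories and 1 parameter estimated from the data, so df = 6 − 1 − 1 = 4.

4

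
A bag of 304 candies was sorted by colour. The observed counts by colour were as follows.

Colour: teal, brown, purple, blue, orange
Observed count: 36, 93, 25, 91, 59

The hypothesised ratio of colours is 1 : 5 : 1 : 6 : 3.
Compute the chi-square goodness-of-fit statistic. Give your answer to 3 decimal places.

21.858

Ratio total = 16. Expected counts: 304×1/16 = 19, 304×5/16 = 95, 304×1/16 = 19, 304×6/16 = 114, 304×3/16 = 57.
teal: (36 − 19)²/19 = 289/19 = 15.2105
brown: (93 − 95)²/95 = 4/95 = 0.0421
purple: (25 − 19)²/19 = 36/19 = 1.8947
blue: (91 − 114)²/114 = 529/114 = 4.6404
orange: (59 − 57)²/57 = 4/57 = 0.0702
Sum = 21.858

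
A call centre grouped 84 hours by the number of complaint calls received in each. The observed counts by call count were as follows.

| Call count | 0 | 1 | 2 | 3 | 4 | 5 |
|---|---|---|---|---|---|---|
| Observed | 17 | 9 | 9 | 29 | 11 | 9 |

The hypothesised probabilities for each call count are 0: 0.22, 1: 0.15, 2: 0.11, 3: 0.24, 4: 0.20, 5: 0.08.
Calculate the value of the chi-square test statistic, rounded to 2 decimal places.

Expected counts E_i = n·p_i: 84×0.22 = 18.48, 84×0.15 = 12.6, 84×0.11 = 9.24, 84×0.24 = 20.16, 84×0.20 = 16.8, 84×0.08 = 6.72.
cat         O        E   (O−E)²/E
0          17    18.48      0.119
1           9     12.6      1.029
2           9     9.24      0.006
3          29    20.16      3.876
4          11     16.8      2.002
5           9     6.72      0.774
Sum = 7.81

7.81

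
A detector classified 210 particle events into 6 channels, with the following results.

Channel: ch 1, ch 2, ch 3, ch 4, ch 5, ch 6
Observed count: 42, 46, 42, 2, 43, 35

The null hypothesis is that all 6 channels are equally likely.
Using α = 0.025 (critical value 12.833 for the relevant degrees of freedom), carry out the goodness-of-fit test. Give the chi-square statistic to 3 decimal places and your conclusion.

39.200; reject

Under H₀ each category has probability 1/6, so each expected count is 210/6 = 35.
cat         O        E   (O−E)²/E
ch 1       42       35     1.4000
ch 2       46       35     3.4571
ch 3       42       35     1.4000
ch 4        2       35    31.1143
ch 5       43       35     1.8286
ch 6       35       35     0.0000
Sum = 39.200
df = 5. Since 39.200 > 12.833, we reject H₀.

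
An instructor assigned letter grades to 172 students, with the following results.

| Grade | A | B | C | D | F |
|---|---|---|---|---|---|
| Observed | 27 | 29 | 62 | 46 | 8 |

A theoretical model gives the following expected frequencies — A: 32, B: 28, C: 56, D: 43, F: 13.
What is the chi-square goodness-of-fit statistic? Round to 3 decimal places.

cat         O        E   (O−E)²/E
A          27       32     0.7813
B          29       28     0.0357
C          62       56     0.6429
D          46       43     0.2093
F           8       13     1.9231
Sum = 3.592

3.592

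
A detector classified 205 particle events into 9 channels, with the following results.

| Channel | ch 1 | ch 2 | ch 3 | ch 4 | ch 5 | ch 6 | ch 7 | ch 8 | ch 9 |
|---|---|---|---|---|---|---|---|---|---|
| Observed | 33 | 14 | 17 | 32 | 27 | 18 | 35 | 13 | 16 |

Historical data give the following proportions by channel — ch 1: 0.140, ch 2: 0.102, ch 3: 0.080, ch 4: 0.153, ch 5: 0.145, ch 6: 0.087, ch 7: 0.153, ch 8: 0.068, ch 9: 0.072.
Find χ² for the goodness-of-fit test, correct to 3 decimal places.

3.803

Expected counts E_i = n·p_i: 205×0.140 = 28.7, 205×0.102 = 20.91, 205×0.080 = 16.4, 205×0.153 = 31.365, 205×0.145 = 29.725, 205×0.087 = 17.835, 205×0.153 = 31.365, 205×0.068 = 13.94, 205×0.072 = 14.76.
ch 1: (33 − 28.7)²/28.7 = 18.49/28.7 = 0.6443
ch 2: (14 − 20.91)²/20.91 = 47.7481/20.91 = 2.2835
ch 3: (17 − 16.4)²/16.4 = 0.36/16.4 = 0.0220
ch 4: (32 − 31.365)²/31.365 = 0.403225/31.365 = 0.0129
ch 5: (27 − 29.725)²/29.725 = 7.425625/29.725 = 0.2498
ch 6: (18 − 17.835)²/17.835 = 0.027225/17.835 = 0.0015
ch 7: (35 − 31.365)²/31.365 = 13.213225/31.365 = 0.4213
ch 8: (13 − 13.94)²/13.94 = 0.8836/13.94 = 0.0634
ch 9: (16 − 14.76)²/14.76 = 1.5376/14.76 = 0.1042
Sum = 3.803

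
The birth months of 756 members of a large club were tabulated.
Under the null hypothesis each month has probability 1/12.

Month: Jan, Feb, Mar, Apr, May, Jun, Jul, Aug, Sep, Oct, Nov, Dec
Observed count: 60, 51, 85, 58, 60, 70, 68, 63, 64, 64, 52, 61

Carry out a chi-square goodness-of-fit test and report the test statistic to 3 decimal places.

13.841

Expected count for each of the 12 categories: 756/12 = 63.
Jan: (60 − 63)²/63 = 9/63 = 0.1429
Feb: (51 − 63)²/63 = 144/63 = 2.2857
Mar: (85 − 63)²/63 = 484/63 = 7.6825
Apr: (58 − 63)²/63 = 25/63 = 0.3968
May: (60 − 63)²/63 = 9/63 = 0.1429
Jun: (70 − 63)²/63 = 49/63 = 0.7778
Jul: (68 − 63)²/63 = 25/63 = 0.3968
Aug: (63 − 63)²/63 = 0/63 = 0.0000
Sep: (64 − 63)²/63 = 1/63 = 0.0159
Oct: (64 − 63)²/63 = 1/63 = 0.0159
Nov: (52 − 63)²/63 = 121/63 = 1.9206
Dec: (61 − 63)²/63 = 4/63 = 0.0635
Sum = 13.841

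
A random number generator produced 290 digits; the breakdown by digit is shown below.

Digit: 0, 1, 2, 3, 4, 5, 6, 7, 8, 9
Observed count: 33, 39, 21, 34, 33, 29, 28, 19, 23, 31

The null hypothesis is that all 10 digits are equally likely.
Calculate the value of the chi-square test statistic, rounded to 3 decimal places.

12.483

Expected count for each of the 10 categories: 290/10 = 29.
cat         O        E   (O−E)²/E
0          33       29     0.5517
1          39       29     3.4483
2          21       29     2.2069
3          34       29     0.8621
4          33       29     0.5517
5          29       29     0.0000
6          28       29     0.0345
7          19       29     3.4483
8          23       29     1.2414
9          31       29     0.1379
Sum = 12.483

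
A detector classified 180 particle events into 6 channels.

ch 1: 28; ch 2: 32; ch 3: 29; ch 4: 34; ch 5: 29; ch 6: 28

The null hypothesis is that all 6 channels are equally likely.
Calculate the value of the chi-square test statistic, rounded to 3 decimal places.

1.000

Under H₀ each category has probability 1/6, so each expected count is 180/6 = 30.
χ² = (28−30)²/30 + (32−30)²/30 + (29−30)²/30 + (34−30)²/30 + (29−30)²/30 + (28−30)²/30
   = 0.1333 + 0.1333 + 0.0333 + 0.5333 + 0.0333 + 0.1333
Sum = 1.000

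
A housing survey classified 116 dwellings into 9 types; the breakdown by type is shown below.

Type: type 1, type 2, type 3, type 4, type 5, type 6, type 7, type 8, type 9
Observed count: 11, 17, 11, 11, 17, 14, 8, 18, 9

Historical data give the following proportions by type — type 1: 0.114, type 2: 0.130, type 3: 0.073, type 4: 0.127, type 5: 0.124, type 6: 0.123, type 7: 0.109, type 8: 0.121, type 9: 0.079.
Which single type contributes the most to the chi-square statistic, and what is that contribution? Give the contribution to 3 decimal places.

Expected counts E_i = n·p_i: 116×0.114 = 13.224, 116×0.130 = 15.08, 116×0.073 = 8.468, 116×0.127 = 14.732, 116×0.124 = 14.384, 116×0.123 = 14.268, 116×0.109 = 12.644, 116×0.121 = 14.036, 116×0.079 = 9.164.
χ² = (11−13.224)²/13.224 + (17−15.08)²/15.08 + (11−8.468)²/8.468 + (11−14.732)²/14.732 + (17−14.384)²/14.384 + (14−14.268)²/14.268 + (8−12.644)²/12.644 + (18−14.036)²/14.036 + (9−9.164)²/9.164
   = 0.3740 + 0.2445 + 0.7571 + 0.9454 + 0.4758 + 0.0050 + 1.7057 + 1.1195 + 0.0029
The largest term is for type 7: 1.706.

type 7, 1.706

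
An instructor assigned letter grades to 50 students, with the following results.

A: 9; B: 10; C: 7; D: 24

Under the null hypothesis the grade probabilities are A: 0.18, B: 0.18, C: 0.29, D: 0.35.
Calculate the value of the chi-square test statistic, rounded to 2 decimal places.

Expected counts E_i = n·p_i: 50×0.18 = 9, 50×0.18 = 9, 50×0.29 = 14.5, 50×0.35 = 17.5.
A: (9 − 9)²/9 = 0/9 = 0.000
B: (10 − 9)²/9 = 1/9 = 0.111
C: (7 − 14.5)²/14.5 = 56.25/14.5 = 3.879
D: (24 − 17.5)²/17.5 = 42.25/17.5 = 2.414
Sum = 6.40

6.40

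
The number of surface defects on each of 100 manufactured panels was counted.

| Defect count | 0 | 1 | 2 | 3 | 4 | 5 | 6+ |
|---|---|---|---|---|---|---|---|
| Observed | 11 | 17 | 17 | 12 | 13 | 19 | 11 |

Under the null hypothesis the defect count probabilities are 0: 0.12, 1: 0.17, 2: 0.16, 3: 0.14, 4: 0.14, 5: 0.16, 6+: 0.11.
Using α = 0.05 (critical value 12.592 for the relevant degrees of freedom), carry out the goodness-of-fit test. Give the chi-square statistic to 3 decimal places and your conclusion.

Expected counts E_i = n·p_i: 100×0.12 = 12, 100×0.17 = 17, 100×0.16 = 16, 100×0.14 = 14, 100×0.14 = 14, 100×0.16 = 16, 100×0.11 = 11.
0: (11 − 12)²/12 = 1/12 = 0.0833
1: (17 − 17)²/17 = 0/17 = 0.0000
2: (17 − 16)²/16 = 1/16 = 0.0625
3: (12 − 14)²/14 = 4/14 = 0.2857
4: (13 − 14)²/14 = 1/14 = 0.0714
5: (19 − 16)²/16 = 9/16 = 0.5625
6+: (11 − 11)²/11 = 0/11 = 0.0000
Sum = 1.065
df = 6. Since 1.065 < 12.592, we do not reject H₀.

1.065; do not reject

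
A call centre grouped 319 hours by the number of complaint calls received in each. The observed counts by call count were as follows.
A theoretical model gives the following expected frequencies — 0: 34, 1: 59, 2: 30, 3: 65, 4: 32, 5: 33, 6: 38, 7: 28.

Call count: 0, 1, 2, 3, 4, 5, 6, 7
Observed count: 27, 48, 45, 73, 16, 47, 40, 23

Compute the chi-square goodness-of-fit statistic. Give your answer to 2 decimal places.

26.91

χ² = (27−34)²/34 + (48−59)²/59 + (45−30)²/30 + (73−65)²/65 + (16−32)²/32 + (47−33)²/33 + (40−38)²/38 + (23−28)²/28
   = 1.441 + 2.051 + 7.500 + 0.985 + 8.000 + 5.939 + 0.105 + 0.893
Sum = 26.91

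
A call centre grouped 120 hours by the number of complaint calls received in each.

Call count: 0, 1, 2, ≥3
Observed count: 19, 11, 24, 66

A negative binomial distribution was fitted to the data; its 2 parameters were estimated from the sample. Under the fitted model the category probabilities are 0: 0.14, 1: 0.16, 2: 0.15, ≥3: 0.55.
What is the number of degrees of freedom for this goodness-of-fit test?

1

There are k = 4 categories and 2 parameters estimated from the data, so df = 4 − 1 − 2 = 1.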